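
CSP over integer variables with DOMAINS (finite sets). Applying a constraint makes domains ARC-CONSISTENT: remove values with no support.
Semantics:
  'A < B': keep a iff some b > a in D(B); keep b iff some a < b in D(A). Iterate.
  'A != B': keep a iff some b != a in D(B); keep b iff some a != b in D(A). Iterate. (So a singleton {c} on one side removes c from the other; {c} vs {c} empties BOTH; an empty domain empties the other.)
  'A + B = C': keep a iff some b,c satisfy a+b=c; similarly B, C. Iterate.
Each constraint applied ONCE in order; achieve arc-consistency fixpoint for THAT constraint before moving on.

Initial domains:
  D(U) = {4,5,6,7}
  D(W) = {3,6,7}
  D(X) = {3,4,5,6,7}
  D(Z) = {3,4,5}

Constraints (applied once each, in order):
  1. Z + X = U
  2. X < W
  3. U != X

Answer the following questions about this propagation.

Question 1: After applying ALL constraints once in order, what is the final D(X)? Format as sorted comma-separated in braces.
Answer: {3,4}

Derivation:
Constraint 1 (Z + X = U) on D(Z)={3,4,5} D(X)={3,4,5,6,7} D(U)={4,5,6,7}: Z {3,4,5}->{3,4}; X {3,4,5,6,7}->{3,4}; U {4,5,6,7}->{6,7}
Constraint 2 (X < W) on D(X)={3,4} D(W)={3,6,7}: W {3,6,7}->{6,7}
Constraint 3 (U != X) on D(U)={6,7} D(X)={3,4}: no change
So after all 3 constraints: D(X) = {3,4}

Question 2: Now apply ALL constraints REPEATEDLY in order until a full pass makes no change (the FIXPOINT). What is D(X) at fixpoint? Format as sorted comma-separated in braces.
Answer: {3,4}

Derivation:
pass 0 (initial): D(X)={3,4,5,6,7}
pass 1: U {4,5,6,7}->{6,7}; W {3,6,7}->{6,7}; X {3,4,5,6,7}->{3,4}; Z {3,4,5}->{3,4}
pass 2: no change
Fixpoint after 2 passes: D(X) = {3,4}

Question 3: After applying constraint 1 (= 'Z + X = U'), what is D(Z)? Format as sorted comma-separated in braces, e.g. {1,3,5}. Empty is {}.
Answer: {3,4}

Derivation:
Constraint 1 (Z + X = U) on D(Z)={3,4,5} D(X)={3,4,5,6,7} D(U)={4,5,6,7}: Z {3,4,5}->{3,4}; X {3,4,5,6,7}->{3,4}; U {4,5,6,7}->{6,7}
So after constraint 1: D(Z) = {3,4}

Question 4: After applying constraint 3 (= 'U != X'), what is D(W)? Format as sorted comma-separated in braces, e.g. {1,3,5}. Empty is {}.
Constraint 1 (Z + X = U) on D(Z)={3,4,5} D(X)={3,4,5,6,7} D(U)={4,5,6,7}: Z {3,4,5}->{3,4}; X {3,4,5,6,7}->{3,4}; U {4,5,6,7}->{6,7}
Constraint 2 (X < W) on D(X)={3,4} D(W)={3,6,7}: W {3,6,7}->{6,7}
Constraint 3 (U != X) on D(U)={6,7} D(X)={3,4}: no change
So after constraint 3: D(W) = {6,7}

Answer: {6,7}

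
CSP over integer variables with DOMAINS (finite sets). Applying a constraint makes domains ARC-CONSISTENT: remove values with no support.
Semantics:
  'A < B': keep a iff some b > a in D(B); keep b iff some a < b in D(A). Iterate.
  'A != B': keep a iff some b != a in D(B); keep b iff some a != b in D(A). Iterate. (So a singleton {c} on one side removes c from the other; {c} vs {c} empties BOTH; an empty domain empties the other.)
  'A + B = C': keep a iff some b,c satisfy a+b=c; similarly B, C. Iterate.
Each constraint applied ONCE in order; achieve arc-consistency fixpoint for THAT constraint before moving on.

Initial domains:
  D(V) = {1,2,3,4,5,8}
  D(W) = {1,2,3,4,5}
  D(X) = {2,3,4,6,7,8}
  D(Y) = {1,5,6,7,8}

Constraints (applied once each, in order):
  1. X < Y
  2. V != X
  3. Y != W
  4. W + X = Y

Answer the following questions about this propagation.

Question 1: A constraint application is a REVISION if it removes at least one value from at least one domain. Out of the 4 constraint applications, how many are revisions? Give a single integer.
Constraint 1 (X < Y) on D(X)={2,3,4,6,7,8} D(Y)={1,5,6,7,8}: X {2,3,4,6,7,8}->{2,3,4,6,7}; Y {1,5,6,7,8}->{5,6,7,8} => REVISION
Constraint 2 (V != X) on D(V)={1,2,3,4,5,8} D(X)={2,3,4,6,7}: no change => not a revision
Constraint 3 (Y != W) on D(Y)={5,6,7,8} D(W)={1,2,3,4,5}: no change => not a revision
Constraint 4 (W + X = Y) on D(W)={1,2,3,4,5} D(X)={2,3,4,6,7} D(Y)={5,6,7,8}: no change => not a revision
Total revisions = 1

Answer: 1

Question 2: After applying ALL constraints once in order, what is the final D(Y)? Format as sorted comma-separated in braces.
Answer: {5,6,7,8}

Derivation:
Constraint 1 (X < Y) on D(X)={2,3,4,6,7,8} D(Y)={1,5,6,7,8}: X {2,3,4,6,7,8}->{2,3,4,6,7}; Y {1,5,6,7,8}->{5,6,7,8}
Constraint 2 (V != X) on D(V)={1,2,3,4,5,8} D(X)={2,3,4,6,7}: no change
Constraint 3 (Y != W) on D(Y)={5,6,7,8} D(W)={1,2,3,4,5}: no change
Constraint 4 (W + X = Y) on D(W)={1,2,3,4,5} D(X)={2,3,4,6,7} D(Y)={5,6,7,8}: no change
So after all 4 constraints: D(Y) = {5,6,7,8}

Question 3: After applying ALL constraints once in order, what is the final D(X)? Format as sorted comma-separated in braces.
Answer: {2,3,4,6,7}

Derivation:
Constraint 1 (X < Y) on D(X)={2,3,4,6,7,8} D(Y)={1,5,6,7,8}: X {2,3,4,6,7,8}->{2,3,4,6,7}; Y {1,5,6,7,8}->{5,6,7,8}
Constraint 2 (V != X) on D(V)={1,2,3,4,5,8} D(X)={2,3,4,6,7}: no change
Constraint 3 (Y != W) on D(Y)={5,6,7,8} D(W)={1,2,3,4,5}: no change
Constraint 4 (W + X = Y) on D(W)={1,2,3,4,5} D(X)={2,3,4,6,7} D(Y)={5,6,7,8}: no change
So after all 4 constraints: D(X) = {2,3,4,6,7}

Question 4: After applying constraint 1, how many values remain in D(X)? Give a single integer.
Constraint 1 (X < Y) on D(X)={2,3,4,6,7,8} D(Y)={1,5,6,7,8}: X {2,3,4,6,7,8}->{2,3,4,6,7}; Y {1,5,6,7,8}->{5,6,7,8}
So after constraint 1: D(X)={2,3,4,6,7}, size = 5

Answer: 5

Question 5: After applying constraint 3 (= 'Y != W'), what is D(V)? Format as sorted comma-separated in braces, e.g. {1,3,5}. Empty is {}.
Constraint 1 (X < Y) on D(X)={2,3,4,6,7,8} D(Y)={1,5,6,7,8}: X {2,3,4,6,7,8}->{2,3,4,6,7}; Y {1,5,6,7,8}->{5,6,7,8}
Constraint 2 (V != X) on D(V)={1,2,3,4,5,8} D(X)={2,3,4,6,7}: no change
Constraint 3 (Y != W) on D(Y)={5,6,7,8} D(W)={1,2,3,4,5}: no change
So after constraint 3: D(V) = {1,2,3,4,5,8}

Answer: {1,2,3,4,5,8}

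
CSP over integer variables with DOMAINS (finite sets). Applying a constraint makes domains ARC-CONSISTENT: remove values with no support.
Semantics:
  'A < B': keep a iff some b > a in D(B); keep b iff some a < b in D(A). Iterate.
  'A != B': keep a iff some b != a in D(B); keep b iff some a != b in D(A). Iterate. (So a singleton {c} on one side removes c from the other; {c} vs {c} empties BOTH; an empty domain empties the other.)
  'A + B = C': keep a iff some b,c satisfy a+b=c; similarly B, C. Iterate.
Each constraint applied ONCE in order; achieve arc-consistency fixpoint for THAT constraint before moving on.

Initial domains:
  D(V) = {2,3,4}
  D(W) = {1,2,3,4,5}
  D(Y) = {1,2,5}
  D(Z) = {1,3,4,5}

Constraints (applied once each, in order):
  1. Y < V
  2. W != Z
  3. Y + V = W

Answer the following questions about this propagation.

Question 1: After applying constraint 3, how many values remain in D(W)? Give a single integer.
Constraint 1 (Y < V) on D(Y)={1,2,5} D(V)={2,3,4}: Y {1,2,5}->{1,2}
Constraint 2 (W != Z) on D(W)={1,2,3,4,5} D(Z)={1,3,4,5}: no change
Constraint 3 (Y + V = W) on D(Y)={1,2} D(V)={2,3,4} D(W)={1,2,3,4,5}: W {1,2,3,4,5}->{3,4,5}
So after constraint 3: D(W)={3,4,5}, size = 3

Answer: 3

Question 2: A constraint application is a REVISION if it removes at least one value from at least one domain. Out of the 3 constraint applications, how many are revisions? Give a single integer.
Answer: 2

Derivation:
Constraint 1 (Y < V) on D(Y)={1,2,5} D(V)={2,3,4}: Y {1,2,5}->{1,2} => REVISION
Constraint 2 (W != Z) on D(W)={1,2,3,4,5} D(Z)={1,3,4,5}: no change => not a revision
Constraint 3 (Y + V = W) on D(Y)={1,2} D(V)={2,3,4} D(W)={1,2,3,4,5}: W {1,2,3,4,5}->{3,4,5} => REVISION
Total revisions = 2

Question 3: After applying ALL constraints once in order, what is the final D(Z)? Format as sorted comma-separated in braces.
Answer: {1,3,4,5}

Derivation:
Constraint 1 (Y < V) on D(Y)={1,2,5} D(V)={2,3,4}: Y {1,2,5}->{1,2}
Constraint 2 (W != Z) on D(W)={1,2,3,4,5} D(Z)={1,3,4,5}: no change
Constraint 3 (Y + V = W) on D(Y)={1,2} D(V)={2,3,4} D(W)={1,2,3,4,5}: W {1,2,3,4,5}->{3,4,5}
So after all 3 constraints: D(Z) = {1,3,4,5}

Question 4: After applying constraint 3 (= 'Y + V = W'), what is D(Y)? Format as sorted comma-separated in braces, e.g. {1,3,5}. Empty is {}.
Constraint 1 (Y < V) on D(Y)={1,2,5} D(V)={2,3,4}: Y {1,2,5}->{1,2}
Constraint 2 (W != Z) on D(W)={1,2,3,4,5} D(Z)={1,3,4,5}: no change
Constraint 3 (Y + V = W) on D(Y)={1,2} D(V)={2,3,4} D(W)={1,2,3,4,5}: W {1,2,3,4,5}->{3,4,5}
So after constraint 3: D(Y) = {1,2}

Answer: {1,2}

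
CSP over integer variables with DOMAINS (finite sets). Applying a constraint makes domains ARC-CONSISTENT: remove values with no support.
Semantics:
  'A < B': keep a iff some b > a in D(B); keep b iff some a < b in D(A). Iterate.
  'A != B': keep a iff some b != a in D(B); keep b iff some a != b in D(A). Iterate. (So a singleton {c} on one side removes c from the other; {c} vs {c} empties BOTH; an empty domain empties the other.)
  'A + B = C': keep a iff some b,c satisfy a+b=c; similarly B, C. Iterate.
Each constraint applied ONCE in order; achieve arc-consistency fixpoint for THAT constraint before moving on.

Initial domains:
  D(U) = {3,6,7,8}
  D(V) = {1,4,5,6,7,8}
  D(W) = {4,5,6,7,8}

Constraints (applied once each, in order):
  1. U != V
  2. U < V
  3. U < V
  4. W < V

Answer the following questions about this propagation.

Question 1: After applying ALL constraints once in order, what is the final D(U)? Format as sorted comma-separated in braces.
Answer: {3,6,7}

Derivation:
Constraint 1 (U != V) on D(U)={3,6,7,8} D(V)={1,4,5,6,7,8}: no change
Constraint 2 (U < V) on D(U)={3,6,7,8} D(V)={1,4,5,6,7,8}: U {3,6,7,8}->{3,6,7}; V {1,4,5,6,7,8}->{4,5,6,7,8}
Constraint 3 (U < V) on D(U)={3,6,7} D(V)={4,5,6,7,8}: no change
Constraint 4 (W < V) on D(W)={4,5,6,7,8} D(V)={4,5,6,7,8}: W {4,5,6,7,8}->{4,5,6,7}; V {4,5,6,7,8}->{5,6,7,8}
So after all 4 constraints: D(U) = {3,6,7}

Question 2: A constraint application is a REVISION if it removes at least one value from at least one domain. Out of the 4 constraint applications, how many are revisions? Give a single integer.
Answer: 2

Derivation:
Constraint 1 (U != V) on D(U)={3,6,7,8} D(V)={1,4,5,6,7,8}: no change => not a revision
Constraint 2 (U < V) on D(U)={3,6,7,8} D(V)={1,4,5,6,7,8}: U {3,6,7,8}->{3,6,7}; V {1,4,5,6,7,8}->{4,5,6,7,8} => REVISION
Constraint 3 (U < V) on D(U)={3,6,7} D(V)={4,5,6,7,8}: no change => not a revision
Constraint 4 (W < V) on D(W)={4,5,6,7,8} D(V)={4,5,6,7,8}: W {4,5,6,7,8}->{4,5,6,7}; V {4,5,6,7,8}->{5,6,7,8} => REVISION
Total revisions = 2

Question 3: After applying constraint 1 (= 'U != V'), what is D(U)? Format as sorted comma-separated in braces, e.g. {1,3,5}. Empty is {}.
Answer: {3,6,7,8}

Derivation:
Constraint 1 (U != V) on D(U)={3,6,7,8} D(V)={1,4,5,6,7,8}: no change
So after constraint 1: D(U) = {3,6,7,8}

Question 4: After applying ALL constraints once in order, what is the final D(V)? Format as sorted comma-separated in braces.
Answer: {5,6,7,8}

Derivation:
Constraint 1 (U != V) on D(U)={3,6,7,8} D(V)={1,4,5,6,7,8}: no change
Constraint 2 (U < V) on D(U)={3,6,7,8} D(V)={1,4,5,6,7,8}: U {3,6,7,8}->{3,6,7}; V {1,4,5,6,7,8}->{4,5,6,7,8}
Constraint 3 (U < V) on D(U)={3,6,7} D(V)={4,5,6,7,8}: no change
Constraint 4 (W < V) on D(W)={4,5,6,7,8} D(V)={4,5,6,7,8}: W {4,5,6,7,8}->{4,5,6,7}; V {4,5,6,7,8}->{5,6,7,8}
So after all 4 constraints: D(V) = {5,6,7,8}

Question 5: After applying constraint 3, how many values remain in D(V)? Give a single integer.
Constraint 1 (U != V) on D(U)={3,6,7,8} D(V)={1,4,5,6,7,8}: no change
Constraint 2 (U < V) on D(U)={3,6,7,8} D(V)={1,4,5,6,7,8}: U {3,6,7,8}->{3,6,7}; V {1,4,5,6,7,8}->{4,5,6,7,8}
Constraint 3 (U < V) on D(U)={3,6,7} D(V)={4,5,6,7,8}: no change
So after constraint 3: D(V)={4,5,6,7,8}, size = 5

Answer: 5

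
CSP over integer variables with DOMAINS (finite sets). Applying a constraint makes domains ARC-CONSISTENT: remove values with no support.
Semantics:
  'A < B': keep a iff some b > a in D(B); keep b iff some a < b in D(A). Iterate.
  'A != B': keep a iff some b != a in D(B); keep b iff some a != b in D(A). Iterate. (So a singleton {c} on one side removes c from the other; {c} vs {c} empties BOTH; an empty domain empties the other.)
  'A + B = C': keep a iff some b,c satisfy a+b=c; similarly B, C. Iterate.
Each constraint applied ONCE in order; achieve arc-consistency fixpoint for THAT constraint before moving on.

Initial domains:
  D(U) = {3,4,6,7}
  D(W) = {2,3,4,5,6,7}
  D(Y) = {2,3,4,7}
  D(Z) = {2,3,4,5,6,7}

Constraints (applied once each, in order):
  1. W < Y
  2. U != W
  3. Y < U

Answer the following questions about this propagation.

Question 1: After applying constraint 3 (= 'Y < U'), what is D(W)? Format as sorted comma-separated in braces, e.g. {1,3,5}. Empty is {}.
Answer: {2,3,4,5,6}

Derivation:
Constraint 1 (W < Y) on D(W)={2,3,4,5,6,7} D(Y)={2,3,4,7}: W {2,3,4,5,6,7}->{2,3,4,5,6}; Y {2,3,4,7}->{3,4,7}
Constraint 2 (U != W) on D(U)={3,4,6,7} D(W)={2,3,4,5,6}: no change
Constraint 3 (Y < U) on D(Y)={3,4,7} D(U)={3,4,6,7}: Y {3,4,7}->{3,4}; U {3,4,6,7}->{4,6,7}
So after constraint 3: D(W) = {2,3,4,5,6}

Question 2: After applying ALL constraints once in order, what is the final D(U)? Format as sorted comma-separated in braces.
Constraint 1 (W < Y) on D(W)={2,3,4,5,6,7} D(Y)={2,3,4,7}: W {2,3,4,5,6,7}->{2,3,4,5,6}; Y {2,3,4,7}->{3,4,7}
Constraint 2 (U != W) on D(U)={3,4,6,7} D(W)={2,3,4,5,6}: no change
Constraint 3 (Y < U) on D(Y)={3,4,7} D(U)={3,4,6,7}: Y {3,4,7}->{3,4}; U {3,4,6,7}->{4,6,7}
So after all 3 constraints: D(U) = {4,6,7}

Answer: {4,6,7}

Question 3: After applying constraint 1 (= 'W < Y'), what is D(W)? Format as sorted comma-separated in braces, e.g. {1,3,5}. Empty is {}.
Constraint 1 (W < Y) on D(W)={2,3,4,5,6,7} D(Y)={2,3,4,7}: W {2,3,4,5,6,7}->{2,3,4,5,6}; Y {2,3,4,7}->{3,4,7}
So after constraint 1: D(W) = {2,3,4,5,6}

Answer: {2,3,4,5,6}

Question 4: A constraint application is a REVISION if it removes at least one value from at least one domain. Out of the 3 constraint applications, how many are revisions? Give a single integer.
Answer: 2

Derivation:
Constraint 1 (W < Y) on D(W)={2,3,4,5,6,7} D(Y)={2,3,4,7}: W {2,3,4,5,6,7}->{2,3,4,5,6}; Y {2,3,4,7}->{3,4,7} => REVISION
Constraint 2 (U != W) on D(U)={3,4,6,7} D(W)={2,3,4,5,6}: no change => not a revision
Constraint 3 (Y < U) on D(Y)={3,4,7} D(U)={3,4,6,7}: Y {3,4,7}->{3,4}; U {3,4,6,7}->{4,6,7} => REVISION
Total revisions = 2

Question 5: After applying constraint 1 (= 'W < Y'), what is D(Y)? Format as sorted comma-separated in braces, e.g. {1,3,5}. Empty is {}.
Constraint 1 (W < Y) on D(W)={2,3,4,5,6,7} D(Y)={2,3,4,7}: W {2,3,4,5,6,7}->{2,3,4,5,6}; Y {2,3,4,7}->{3,4,7}
So after constraint 1: D(Y) = {3,4,7}

Answer: {3,4,7}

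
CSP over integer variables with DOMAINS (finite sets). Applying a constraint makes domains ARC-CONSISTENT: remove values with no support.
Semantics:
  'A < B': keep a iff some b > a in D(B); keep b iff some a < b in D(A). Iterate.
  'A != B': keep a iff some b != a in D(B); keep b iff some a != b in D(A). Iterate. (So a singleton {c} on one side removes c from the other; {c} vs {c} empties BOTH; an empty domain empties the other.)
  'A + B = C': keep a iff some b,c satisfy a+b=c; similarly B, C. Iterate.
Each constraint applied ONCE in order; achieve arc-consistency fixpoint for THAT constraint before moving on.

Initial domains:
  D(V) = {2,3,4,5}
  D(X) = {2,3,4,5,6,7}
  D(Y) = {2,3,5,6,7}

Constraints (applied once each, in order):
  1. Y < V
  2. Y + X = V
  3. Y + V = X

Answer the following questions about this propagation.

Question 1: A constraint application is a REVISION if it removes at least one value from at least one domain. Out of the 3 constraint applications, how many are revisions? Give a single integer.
Constraint 1 (Y < V) on D(Y)={2,3,5,6,7} D(V)={2,3,4,5}: Y {2,3,5,6,7}->{2,3}; V {2,3,4,5}->{3,4,5} => REVISION
Constraint 2 (Y + X = V) on D(Y)={2,3} D(X)={2,3,4,5,6,7} D(V)={3,4,5}: X {2,3,4,5,6,7}->{2,3}; V {3,4,5}->{4,5} => REVISION
Constraint 3 (Y + V = X) on D(Y)={2,3} D(V)={4,5} D(X)={2,3}: Y {2,3}->{}; V {4,5}->{}; X {2,3}->{} => REVISION
Total revisions = 3

Answer: 3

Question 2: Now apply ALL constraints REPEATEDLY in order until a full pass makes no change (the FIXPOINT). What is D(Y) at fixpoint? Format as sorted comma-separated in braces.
Answer: {}

Derivation:
pass 0 (initial): D(Y)={2,3,5,6,7}
pass 1: V {2,3,4,5}->{}; X {2,3,4,5,6,7}->{}; Y {2,3,5,6,7}->{}
pass 2: no change
Fixpoint after 2 passes: D(Y) = {}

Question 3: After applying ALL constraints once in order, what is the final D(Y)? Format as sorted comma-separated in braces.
Constraint 1 (Y < V) on D(Y)={2,3,5,6,7} D(V)={2,3,4,5}: Y {2,3,5,6,7}->{2,3}; V {2,3,4,5}->{3,4,5}
Constraint 2 (Y + X = V) on D(Y)={2,3} D(X)={2,3,4,5,6,7} D(V)={3,4,5}: X {2,3,4,5,6,7}->{2,3}; V {3,4,5}->{4,5}
Constraint 3 (Y + V = X) on D(Y)={2,3} D(V)={4,5} D(X)={2,3}: Y {2,3}->{}; V {4,5}->{}; X {2,3}->{}
So after all 3 constraints: D(Y) = {}

Answer: {}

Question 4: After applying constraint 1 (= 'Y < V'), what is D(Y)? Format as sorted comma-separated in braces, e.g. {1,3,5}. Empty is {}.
Answer: {2,3}

Derivation:
Constraint 1 (Y < V) on D(Y)={2,3,5,6,7} D(V)={2,3,4,5}: Y {2,3,5,6,7}->{2,3}; V {2,3,4,5}->{3,4,5}
So after constraint 1: D(Y) = {2,3}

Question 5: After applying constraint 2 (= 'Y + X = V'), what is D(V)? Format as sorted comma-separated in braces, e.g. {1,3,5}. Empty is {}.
Constraint 1 (Y < V) on D(Y)={2,3,5,6,7} D(V)={2,3,4,5}: Y {2,3,5,6,7}->{2,3}; V {2,3,4,5}->{3,4,5}
Constraint 2 (Y + X = V) on D(Y)={2,3} D(X)={2,3,4,5,6,7} D(V)={3,4,5}: X {2,3,4,5,6,7}->{2,3}; V {3,4,5}->{4,5}
So after constraint 2: D(V) = {4,5}

Answer: {4,5}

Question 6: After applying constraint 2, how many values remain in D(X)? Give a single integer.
Answer: 2

Derivation:
Constraint 1 (Y < V) on D(Y)={2,3,5,6,7} D(V)={2,3,4,5}: Y {2,3,5,6,7}->{2,3}; V {2,3,4,5}->{3,4,5}
Constraint 2 (Y + X = V) on D(Y)={2,3} D(X)={2,3,4,5,6,7} D(V)={3,4,5}: X {2,3,4,5,6,7}->{2,3}; V {3,4,5}->{4,5}
So after constraint 2: D(X)={2,3}, size = 2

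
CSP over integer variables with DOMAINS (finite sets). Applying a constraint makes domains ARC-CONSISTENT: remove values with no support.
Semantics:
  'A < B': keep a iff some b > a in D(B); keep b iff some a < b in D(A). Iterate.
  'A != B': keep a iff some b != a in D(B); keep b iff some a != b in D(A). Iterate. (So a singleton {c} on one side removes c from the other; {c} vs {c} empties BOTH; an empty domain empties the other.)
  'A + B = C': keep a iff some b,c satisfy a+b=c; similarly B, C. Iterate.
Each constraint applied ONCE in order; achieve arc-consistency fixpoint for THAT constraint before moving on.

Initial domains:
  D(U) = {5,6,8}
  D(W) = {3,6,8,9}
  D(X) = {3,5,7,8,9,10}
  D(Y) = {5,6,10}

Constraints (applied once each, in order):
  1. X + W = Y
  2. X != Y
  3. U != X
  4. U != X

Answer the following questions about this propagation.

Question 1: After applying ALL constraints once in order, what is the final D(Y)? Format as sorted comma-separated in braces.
Answer: {6,10}

Derivation:
Constraint 1 (X + W = Y) on D(X)={3,5,7,8,9,10} D(W)={3,6,8,9} D(Y)={5,6,10}: X {3,5,7,8,9,10}->{3,7}; W {3,6,8,9}->{3}; Y {5,6,10}->{6,10}
Constraint 2 (X != Y) on D(X)={3,7} D(Y)={6,10}: no change
Constraint 3 (U != X) on D(U)={5,6,8} D(X)={3,7}: no change
Constraint 4 (U != X) on D(U)={5,6,8} D(X)={3,7}: no change
So after all 4 constraints: D(Y) = {6,10}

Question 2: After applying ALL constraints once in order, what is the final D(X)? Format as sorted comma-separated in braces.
Constraint 1 (X + W = Y) on D(X)={3,5,7,8,9,10} D(W)={3,6,8,9} D(Y)={5,6,10}: X {3,5,7,8,9,10}->{3,7}; W {3,6,8,9}->{3}; Y {5,6,10}->{6,10}
Constraint 2 (X != Y) on D(X)={3,7} D(Y)={6,10}: no change
Constraint 3 (U != X) on D(U)={5,6,8} D(X)={3,7}: no change
Constraint 4 (U != X) on D(U)={5,6,8} D(X)={3,7}: no change
So after all 4 constraints: D(X) = {3,7}

Answer: {3,7}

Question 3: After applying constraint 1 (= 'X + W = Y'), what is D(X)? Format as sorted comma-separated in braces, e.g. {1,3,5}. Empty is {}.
Answer: {3,7}

Derivation:
Constraint 1 (X + W = Y) on D(X)={3,5,7,8,9,10} D(W)={3,6,8,9} D(Y)={5,6,10}: X {3,5,7,8,9,10}->{3,7}; W {3,6,8,9}->{3}; Y {5,6,10}->{6,10}
So after constraint 1: D(X) = {3,7}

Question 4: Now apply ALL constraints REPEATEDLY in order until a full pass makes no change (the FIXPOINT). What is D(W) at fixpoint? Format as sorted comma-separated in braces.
Answer: {3}

Derivation:
pass 0 (initial): D(W)={3,6,8,9}
pass 1: W {3,6,8,9}->{3}; X {3,5,7,8,9,10}->{3,7}; Y {5,6,10}->{6,10}
pass 2: no change
Fixpoint after 2 passes: D(W) = {3}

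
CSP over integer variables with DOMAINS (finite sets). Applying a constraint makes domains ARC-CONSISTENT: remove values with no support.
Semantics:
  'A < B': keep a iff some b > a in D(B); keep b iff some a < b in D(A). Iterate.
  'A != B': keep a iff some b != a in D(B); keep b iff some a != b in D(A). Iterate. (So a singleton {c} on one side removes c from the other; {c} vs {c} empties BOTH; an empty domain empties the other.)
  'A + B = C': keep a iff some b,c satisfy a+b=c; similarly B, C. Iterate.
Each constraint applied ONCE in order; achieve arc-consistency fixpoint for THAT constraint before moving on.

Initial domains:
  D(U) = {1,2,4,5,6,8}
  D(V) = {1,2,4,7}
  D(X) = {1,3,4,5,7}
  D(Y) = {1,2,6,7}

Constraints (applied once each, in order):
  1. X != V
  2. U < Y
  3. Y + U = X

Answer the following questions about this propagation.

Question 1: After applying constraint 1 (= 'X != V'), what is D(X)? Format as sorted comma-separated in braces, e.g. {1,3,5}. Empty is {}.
Constraint 1 (X != V) on D(X)={1,3,4,5,7} D(V)={1,2,4,7}: no change
So after constraint 1: D(X) = {1,3,4,5,7}

Answer: {1,3,4,5,7}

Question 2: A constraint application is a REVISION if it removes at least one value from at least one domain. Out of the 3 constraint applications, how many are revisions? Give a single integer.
Answer: 2

Derivation:
Constraint 1 (X != V) on D(X)={1,3,4,5,7} D(V)={1,2,4,7}: no change => not a revision
Constraint 2 (U < Y) on D(U)={1,2,4,5,6,8} D(Y)={1,2,6,7}: U {1,2,4,5,6,8}->{1,2,4,5,6}; Y {1,2,6,7}->{2,6,7} => REVISION
Constraint 3 (Y + U = X) on D(Y)={2,6,7} D(U)={1,2,4,5,6} D(X)={1,3,4,5,7}: Y {2,6,7}->{2,6}; U {1,2,4,5,6}->{1,2,5}; X {1,3,4,5,7}->{3,4,7} => REVISION
Total revisions = 2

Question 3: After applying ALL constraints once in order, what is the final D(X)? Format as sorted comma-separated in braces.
Answer: {3,4,7}

Derivation:
Constraint 1 (X != V) on D(X)={1,3,4,5,7} D(V)={1,2,4,7}: no change
Constraint 2 (U < Y) on D(U)={1,2,4,5,6,8} D(Y)={1,2,6,7}: U {1,2,4,5,6,8}->{1,2,4,5,6}; Y {1,2,6,7}->{2,6,7}
Constraint 3 (Y + U = X) on D(Y)={2,6,7} D(U)={1,2,4,5,6} D(X)={1,3,4,5,7}: Y {2,6,7}->{2,6}; U {1,2,4,5,6}->{1,2,5}; X {1,3,4,5,7}->{3,4,7}
So after all 3 constraints: D(X) = {3,4,7}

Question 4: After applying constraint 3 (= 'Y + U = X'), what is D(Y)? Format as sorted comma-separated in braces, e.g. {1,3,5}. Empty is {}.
Answer: {2,6}

Derivation:
Constraint 1 (X != V) on D(X)={1,3,4,5,7} D(V)={1,2,4,7}: no change
Constraint 2 (U < Y) on D(U)={1,2,4,5,6,8} D(Y)={1,2,6,7}: U {1,2,4,5,6,8}->{1,2,4,5,6}; Y {1,2,6,7}->{2,6,7}
Constraint 3 (Y + U = X) on D(Y)={2,6,7} D(U)={1,2,4,5,6} D(X)={1,3,4,5,7}: Y {2,6,7}->{2,6}; U {1,2,4,5,6}->{1,2,5}; X {1,3,4,5,7}->{3,4,7}
So after constraint 3: D(Y) = {2,6}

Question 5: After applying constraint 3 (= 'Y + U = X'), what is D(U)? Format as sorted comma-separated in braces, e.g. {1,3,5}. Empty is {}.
Answer: {1,2,5}

Derivation:
Constraint 1 (X != V) on D(X)={1,3,4,5,7} D(V)={1,2,4,7}: no change
Constraint 2 (U < Y) on D(U)={1,2,4,5,6,8} D(Y)={1,2,6,7}: U {1,2,4,5,6,8}->{1,2,4,5,6}; Y {1,2,6,7}->{2,6,7}
Constraint 3 (Y + U = X) on D(Y)={2,6,7} D(U)={1,2,4,5,6} D(X)={1,3,4,5,7}: Y {2,6,7}->{2,6}; U {1,2,4,5,6}->{1,2,5}; X {1,3,4,5,7}->{3,4,7}
So after constraint 3: D(U) = {1,2,5}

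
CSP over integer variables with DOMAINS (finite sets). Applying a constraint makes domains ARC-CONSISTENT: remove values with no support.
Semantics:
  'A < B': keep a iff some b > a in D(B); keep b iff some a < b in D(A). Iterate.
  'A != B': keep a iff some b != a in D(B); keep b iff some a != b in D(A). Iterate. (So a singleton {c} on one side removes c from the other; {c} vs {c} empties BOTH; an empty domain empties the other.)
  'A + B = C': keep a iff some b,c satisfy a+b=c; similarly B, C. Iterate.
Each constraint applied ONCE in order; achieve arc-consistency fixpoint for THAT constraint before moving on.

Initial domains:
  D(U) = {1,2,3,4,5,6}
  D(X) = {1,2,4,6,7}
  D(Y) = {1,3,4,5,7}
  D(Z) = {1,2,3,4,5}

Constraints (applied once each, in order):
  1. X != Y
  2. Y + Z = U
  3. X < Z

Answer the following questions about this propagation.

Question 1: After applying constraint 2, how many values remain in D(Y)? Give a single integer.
Constraint 1 (X != Y) on D(X)={1,2,4,6,7} D(Y)={1,3,4,5,7}: no change
Constraint 2 (Y + Z = U) on D(Y)={1,3,4,5,7} D(Z)={1,2,3,4,5} D(U)={1,2,3,4,5,6}: Y {1,3,4,5,7}->{1,3,4,5}; U {1,2,3,4,5,6}->{2,3,4,5,6}
So after constraint 2: D(Y)={1,3,4,5}, size = 4

Answer: 4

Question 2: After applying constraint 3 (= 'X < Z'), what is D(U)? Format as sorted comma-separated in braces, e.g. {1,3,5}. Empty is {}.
Answer: {2,3,4,5,6}

Derivation:
Constraint 1 (X != Y) on D(X)={1,2,4,6,7} D(Y)={1,3,4,5,7}: no change
Constraint 2 (Y + Z = U) on D(Y)={1,3,4,5,7} D(Z)={1,2,3,4,5} D(U)={1,2,3,4,5,6}: Y {1,3,4,5,7}->{1,3,4,5}; U {1,2,3,4,5,6}->{2,3,4,5,6}
Constraint 3 (X < Z) on D(X)={1,2,4,6,7} D(Z)={1,2,3,4,5}: X {1,2,4,6,7}->{1,2,4}; Z {1,2,3,4,5}->{2,3,4,5}
So after constraint 3: D(U) = {2,3,4,5,6}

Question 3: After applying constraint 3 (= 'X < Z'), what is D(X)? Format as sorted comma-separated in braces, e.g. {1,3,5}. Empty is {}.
Answer: {1,2,4}

Derivation:
Constraint 1 (X != Y) on D(X)={1,2,4,6,7} D(Y)={1,3,4,5,7}: no change
Constraint 2 (Y + Z = U) on D(Y)={1,3,4,5,7} D(Z)={1,2,3,4,5} D(U)={1,2,3,4,5,6}: Y {1,3,4,5,7}->{1,3,4,5}; U {1,2,3,4,5,6}->{2,3,4,5,6}
Constraint 3 (X < Z) on D(X)={1,2,4,6,7} D(Z)={1,2,3,4,5}: X {1,2,4,6,7}->{1,2,4}; Z {1,2,3,4,5}->{2,3,4,5}
So after constraint 3: D(X) = {1,2,4}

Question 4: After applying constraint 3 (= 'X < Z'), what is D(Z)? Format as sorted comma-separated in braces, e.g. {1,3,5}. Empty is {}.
Constraint 1 (X != Y) on D(X)={1,2,4,6,7} D(Y)={1,3,4,5,7}: no change
Constraint 2 (Y + Z = U) on D(Y)={1,3,4,5,7} D(Z)={1,2,3,4,5} D(U)={1,2,3,4,5,6}: Y {1,3,4,5,7}->{1,3,4,5}; U {1,2,3,4,5,6}->{2,3,4,5,6}
Constraint 3 (X < Z) on D(X)={1,2,4,6,7} D(Z)={1,2,3,4,5}: X {1,2,4,6,7}->{1,2,4}; Z {1,2,3,4,5}->{2,3,4,5}
So after constraint 3: D(Z) = {2,3,4,5}

Answer: {2,3,4,5}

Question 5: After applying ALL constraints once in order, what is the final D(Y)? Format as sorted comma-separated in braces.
Answer: {1,3,4,5}

Derivation:
Constraint 1 (X != Y) on D(X)={1,2,4,6,7} D(Y)={1,3,4,5,7}: no change
Constraint 2 (Y + Z = U) on D(Y)={1,3,4,5,7} D(Z)={1,2,3,4,5} D(U)={1,2,3,4,5,6}: Y {1,3,4,5,7}->{1,3,4,5}; U {1,2,3,4,5,6}->{2,3,4,5,6}
Constraint 3 (X < Z) on D(X)={1,2,4,6,7} D(Z)={1,2,3,4,5}: X {1,2,4,6,7}->{1,2,4}; Z {1,2,3,4,5}->{2,3,4,5}
So after all 3 constraints: D(Y) = {1,3,4,5}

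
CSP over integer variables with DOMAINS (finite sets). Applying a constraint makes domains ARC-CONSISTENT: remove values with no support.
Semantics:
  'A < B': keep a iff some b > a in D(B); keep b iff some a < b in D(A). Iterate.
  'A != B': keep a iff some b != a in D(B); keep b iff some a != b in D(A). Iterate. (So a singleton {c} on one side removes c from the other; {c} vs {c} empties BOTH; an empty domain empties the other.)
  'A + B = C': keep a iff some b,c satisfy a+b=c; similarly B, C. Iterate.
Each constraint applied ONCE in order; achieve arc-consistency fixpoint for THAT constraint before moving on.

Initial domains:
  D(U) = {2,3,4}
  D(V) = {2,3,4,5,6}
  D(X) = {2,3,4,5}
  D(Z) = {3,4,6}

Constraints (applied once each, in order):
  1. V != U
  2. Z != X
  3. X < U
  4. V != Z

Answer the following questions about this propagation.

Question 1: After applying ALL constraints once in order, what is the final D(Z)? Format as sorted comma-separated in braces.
Answer: {3,4,6}

Derivation:
Constraint 1 (V != U) on D(V)={2,3,4,5,6} D(U)={2,3,4}: no change
Constraint 2 (Z != X) on D(Z)={3,4,6} D(X)={2,3,4,5}: no change
Constraint 3 (X < U) on D(X)={2,3,4,5} D(U)={2,3,4}: X {2,3,4,5}->{2,3}; U {2,3,4}->{3,4}
Constraint 4 (V != Z) on D(V)={2,3,4,5,6} D(Z)={3,4,6}: no change
So after all 4 constraints: D(Z) = {3,4,6}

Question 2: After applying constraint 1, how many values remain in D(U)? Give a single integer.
Constraint 1 (V != U) on D(V)={2,3,4,5,6} D(U)={2,3,4}: no change
So after constraint 1: D(U)={2,3,4}, size = 3

Answer: 3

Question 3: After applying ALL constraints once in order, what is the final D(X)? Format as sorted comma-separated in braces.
Answer: {2,3}

Derivation:
Constraint 1 (V != U) on D(V)={2,3,4,5,6} D(U)={2,3,4}: no change
Constraint 2 (Z != X) on D(Z)={3,4,6} D(X)={2,3,4,5}: no change
Constraint 3 (X < U) on D(X)={2,3,4,5} D(U)={2,3,4}: X {2,3,4,5}->{2,3}; U {2,3,4}->{3,4}
Constraint 4 (V != Z) on D(V)={2,3,4,5,6} D(Z)={3,4,6}: no change
So after all 4 constraints: D(X) = {2,3}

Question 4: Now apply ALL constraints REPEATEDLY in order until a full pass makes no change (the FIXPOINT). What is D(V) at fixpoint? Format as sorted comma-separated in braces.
pass 0 (initial): D(V)={2,3,4,5,6}
pass 1: U {2,3,4}->{3,4}; X {2,3,4,5}->{2,3}
pass 2: no change
Fixpoint after 2 passes: D(V) = {2,3,4,5,6}

Answer: {2,3,4,5,6}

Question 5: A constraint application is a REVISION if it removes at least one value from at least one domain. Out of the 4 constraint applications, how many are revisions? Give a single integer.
Answer: 1

Derivation:
Constraint 1 (V != U) on D(V)={2,3,4,5,6} D(U)={2,3,4}: no change => not a revision
Constraint 2 (Z != X) on D(Z)={3,4,6} D(X)={2,3,4,5}: no change => not a revision
Constraint 3 (X < U) on D(X)={2,3,4,5} D(U)={2,3,4}: X {2,3,4,5}->{2,3}; U {2,3,4}->{3,4} => REVISION
Constraint 4 (V != Z) on D(V)={2,3,4,5,6} D(Z)={3,4,6}: no change => not a revision
Total revisions = 1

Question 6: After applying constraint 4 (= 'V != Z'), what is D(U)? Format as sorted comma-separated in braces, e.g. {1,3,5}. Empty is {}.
Constraint 1 (V != U) on D(V)={2,3,4,5,6} D(U)={2,3,4}: no change
Constraint 2 (Z != X) on D(Z)={3,4,6} D(X)={2,3,4,5}: no change
Constraint 3 (X < U) on D(X)={2,3,4,5} D(U)={2,3,4}: X {2,3,4,5}->{2,3}; U {2,3,4}->{3,4}
Constraint 4 (V != Z) on D(V)={2,3,4,5,6} D(Z)={3,4,6}: no change
So after constraint 4: D(U) = {3,4}

Answer: {3,4}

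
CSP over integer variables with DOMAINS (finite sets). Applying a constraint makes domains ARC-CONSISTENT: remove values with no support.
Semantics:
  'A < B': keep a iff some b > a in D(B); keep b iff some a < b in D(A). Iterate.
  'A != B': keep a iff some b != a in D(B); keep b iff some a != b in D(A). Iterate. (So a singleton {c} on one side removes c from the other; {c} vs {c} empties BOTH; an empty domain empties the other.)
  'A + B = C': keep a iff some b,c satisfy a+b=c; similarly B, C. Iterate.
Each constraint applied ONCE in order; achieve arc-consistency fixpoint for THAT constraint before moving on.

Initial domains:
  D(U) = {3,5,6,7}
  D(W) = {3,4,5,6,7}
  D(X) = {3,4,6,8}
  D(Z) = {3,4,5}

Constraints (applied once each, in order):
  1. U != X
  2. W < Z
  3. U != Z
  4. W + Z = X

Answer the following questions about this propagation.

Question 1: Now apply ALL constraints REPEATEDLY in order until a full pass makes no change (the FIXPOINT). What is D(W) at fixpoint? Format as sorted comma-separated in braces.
pass 0 (initial): D(W)={3,4,5,6,7}
pass 1: W {3,4,5,6,7}->{3,4}; X {3,4,6,8}->{8}; Z {3,4,5}->{4,5}
pass 2: no change
Fixpoint after 2 passes: D(W) = {3,4}

Answer: {3,4}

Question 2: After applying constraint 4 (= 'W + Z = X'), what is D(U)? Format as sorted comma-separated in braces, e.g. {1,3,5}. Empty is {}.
Constraint 1 (U != X) on D(U)={3,5,6,7} D(X)={3,4,6,8}: no change
Constraint 2 (W < Z) on D(W)={3,4,5,6,7} D(Z)={3,4,5}: W {3,4,5,6,7}->{3,4}; Z {3,4,5}->{4,5}
Constraint 3 (U != Z) on D(U)={3,5,6,7} D(Z)={4,5}: no change
Constraint 4 (W + Z = X) on D(W)={3,4} D(Z)={4,5} D(X)={3,4,6,8}: X {3,4,6,8}->{8}
So after constraint 4: D(U) = {3,5,6,7}

Answer: {3,5,6,7}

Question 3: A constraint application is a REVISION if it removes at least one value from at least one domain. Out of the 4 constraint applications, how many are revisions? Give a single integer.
Answer: 2

Derivation:
Constraint 1 (U != X) on D(U)={3,5,6,7} D(X)={3,4,6,8}: no change => not a revision
Constraint 2 (W < Z) on D(W)={3,4,5,6,7} D(Z)={3,4,5}: W {3,4,5,6,7}->{3,4}; Z {3,4,5}->{4,5} => REVISION
Constraint 3 (U != Z) on D(U)={3,5,6,7} D(Z)={4,5}: no change => not a revision
Constraint 4 (W + Z = X) on D(W)={3,4} D(Z)={4,5} D(X)={3,4,6,8}: X {3,4,6,8}->{8} => REVISION
Total revisions = 2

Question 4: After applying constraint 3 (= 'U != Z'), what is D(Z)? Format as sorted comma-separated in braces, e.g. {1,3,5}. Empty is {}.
Constraint 1 (U != X) on D(U)={3,5,6,7} D(X)={3,4,6,8}: no change
Constraint 2 (W < Z) on D(W)={3,4,5,6,7} D(Z)={3,4,5}: W {3,4,5,6,7}->{3,4}; Z {3,4,5}->{4,5}
Constraint 3 (U != Z) on D(U)={3,5,6,7} D(Z)={4,5}: no change
So after constraint 3: D(Z) = {4,5}

Answer: {4,5}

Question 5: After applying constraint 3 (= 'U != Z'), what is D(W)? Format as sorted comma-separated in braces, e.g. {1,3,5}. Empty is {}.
Answer: {3,4}

Derivation:
Constraint 1 (U != X) on D(U)={3,5,6,7} D(X)={3,4,6,8}: no change
Constraint 2 (W < Z) on D(W)={3,4,5,6,7} D(Z)={3,4,5}: W {3,4,5,6,7}->{3,4}; Z {3,4,5}->{4,5}
Constraint 3 (U != Z) on D(U)={3,5,6,7} D(Z)={4,5}: no change
So after constraint 3: D(W) = {3,4}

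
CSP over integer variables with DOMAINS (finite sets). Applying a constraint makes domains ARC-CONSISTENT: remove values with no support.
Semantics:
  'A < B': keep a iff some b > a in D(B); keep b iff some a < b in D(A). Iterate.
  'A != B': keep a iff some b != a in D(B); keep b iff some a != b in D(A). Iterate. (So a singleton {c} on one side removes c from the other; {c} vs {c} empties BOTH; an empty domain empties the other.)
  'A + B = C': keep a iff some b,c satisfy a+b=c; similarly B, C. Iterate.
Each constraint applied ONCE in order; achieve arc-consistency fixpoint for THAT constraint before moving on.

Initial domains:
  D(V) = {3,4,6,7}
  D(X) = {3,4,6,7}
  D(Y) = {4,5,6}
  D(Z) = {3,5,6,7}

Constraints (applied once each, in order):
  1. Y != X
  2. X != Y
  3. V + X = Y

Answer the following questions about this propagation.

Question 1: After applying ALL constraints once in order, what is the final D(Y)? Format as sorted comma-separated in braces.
Answer: {6}

Derivation:
Constraint 1 (Y != X) on D(Y)={4,5,6} D(X)={3,4,6,7}: no change
Constraint 2 (X != Y) on D(X)={3,4,6,7} D(Y)={4,5,6}: no change
Constraint 3 (V + X = Y) on D(V)={3,4,6,7} D(X)={3,4,6,7} D(Y)={4,5,6}: V {3,4,6,7}->{3}; X {3,4,6,7}->{3}; Y {4,5,6}->{6}
So after all 3 constraints: D(Y) = {6}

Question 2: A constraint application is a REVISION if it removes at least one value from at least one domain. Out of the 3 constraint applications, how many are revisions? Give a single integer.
Answer: 1

Derivation:
Constraint 1 (Y != X) on D(Y)={4,5,6} D(X)={3,4,6,7}: no change => not a revision
Constraint 2 (X != Y) on D(X)={3,4,6,7} D(Y)={4,5,6}: no change => not a revision
Constraint 3 (V + X = Y) on D(V)={3,4,6,7} D(X)={3,4,6,7} D(Y)={4,5,6}: V {3,4,6,7}->{3}; X {3,4,6,7}->{3}; Y {4,5,6}->{6} => REVISION
Total revisions = 1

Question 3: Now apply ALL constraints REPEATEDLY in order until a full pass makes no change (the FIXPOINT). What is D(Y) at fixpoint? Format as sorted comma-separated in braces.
pass 0 (initial): D(Y)={4,5,6}
pass 1: V {3,4,6,7}->{3}; X {3,4,6,7}->{3}; Y {4,5,6}->{6}
pass 2: no change
Fixpoint after 2 passes: D(Y) = {6}

Answer: {6}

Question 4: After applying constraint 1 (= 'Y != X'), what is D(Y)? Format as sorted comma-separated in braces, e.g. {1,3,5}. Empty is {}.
Constraint 1 (Y != X) on D(Y)={4,5,6} D(X)={3,4,6,7}: no change
So after constraint 1: D(Y) = {4,5,6}

Answer: {4,5,6}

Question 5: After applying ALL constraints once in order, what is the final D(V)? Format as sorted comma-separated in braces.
Answer: {3}

Derivation:
Constraint 1 (Y != X) on D(Y)={4,5,6} D(X)={3,4,6,7}: no change
Constraint 2 (X != Y) on D(X)={3,4,6,7} D(Y)={4,5,6}: no change
Constraint 3 (V + X = Y) on D(V)={3,4,6,7} D(X)={3,4,6,7} D(Y)={4,5,6}: V {3,4,6,7}->{3}; X {3,4,6,7}->{3}; Y {4,5,6}->{6}
So after all 3 constraints: D(V) = {3}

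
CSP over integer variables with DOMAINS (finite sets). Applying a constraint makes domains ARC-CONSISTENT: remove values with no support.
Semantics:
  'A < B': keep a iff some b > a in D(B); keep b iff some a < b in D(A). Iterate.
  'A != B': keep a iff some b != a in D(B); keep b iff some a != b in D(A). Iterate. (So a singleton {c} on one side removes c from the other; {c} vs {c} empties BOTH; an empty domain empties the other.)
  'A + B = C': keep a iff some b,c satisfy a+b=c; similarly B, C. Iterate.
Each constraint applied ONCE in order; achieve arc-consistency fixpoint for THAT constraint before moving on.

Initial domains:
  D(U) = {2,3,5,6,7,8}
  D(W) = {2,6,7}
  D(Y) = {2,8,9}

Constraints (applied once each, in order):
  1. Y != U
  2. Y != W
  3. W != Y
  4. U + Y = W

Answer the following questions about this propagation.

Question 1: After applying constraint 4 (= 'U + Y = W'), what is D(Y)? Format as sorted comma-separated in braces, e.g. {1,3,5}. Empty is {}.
Answer: {2}

Derivation:
Constraint 1 (Y != U) on D(Y)={2,8,9} D(U)={2,3,5,6,7,8}: no change
Constraint 2 (Y != W) on D(Y)={2,8,9} D(W)={2,6,7}: no change
Constraint 3 (W != Y) on D(W)={2,6,7} D(Y)={2,8,9}: no change
Constraint 4 (U + Y = W) on D(U)={2,3,5,6,7,8} D(Y)={2,8,9} D(W)={2,6,7}: U {2,3,5,6,7,8}->{5}; Y {2,8,9}->{2}; W {2,6,7}->{7}
So after constraint 4: D(Y) = {2}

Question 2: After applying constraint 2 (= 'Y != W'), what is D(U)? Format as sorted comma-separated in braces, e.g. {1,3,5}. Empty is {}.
Constraint 1 (Y != U) on D(Y)={2,8,9} D(U)={2,3,5,6,7,8}: no change
Constraint 2 (Y != W) on D(Y)={2,8,9} D(W)={2,6,7}: no change
So after constraint 2: D(U) = {2,3,5,6,7,8}

Answer: {2,3,5,6,7,8}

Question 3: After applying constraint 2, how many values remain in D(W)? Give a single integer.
Answer: 3

Derivation:
Constraint 1 (Y != U) on D(Y)={2,8,9} D(U)={2,3,5,6,7,8}: no change
Constraint 2 (Y != W) on D(Y)={2,8,9} D(W)={2,6,7}: no change
So after constraint 2: D(W)={2,6,7}, size = 3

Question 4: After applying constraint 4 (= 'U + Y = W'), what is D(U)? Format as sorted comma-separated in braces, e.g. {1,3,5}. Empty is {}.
Constraint 1 (Y != U) on D(Y)={2,8,9} D(U)={2,3,5,6,7,8}: no change
Constraint 2 (Y != W) on D(Y)={2,8,9} D(W)={2,6,7}: no change
Constraint 3 (W != Y) on D(W)={2,6,7} D(Y)={2,8,9}: no change
Constraint 4 (U + Y = W) on D(U)={2,3,5,6,7,8} D(Y)={2,8,9} D(W)={2,6,7}: U {2,3,5,6,7,8}->{5}; Y {2,8,9}->{2}; W {2,6,7}->{7}
So after constraint 4: D(U) = {5}

Answer: {5}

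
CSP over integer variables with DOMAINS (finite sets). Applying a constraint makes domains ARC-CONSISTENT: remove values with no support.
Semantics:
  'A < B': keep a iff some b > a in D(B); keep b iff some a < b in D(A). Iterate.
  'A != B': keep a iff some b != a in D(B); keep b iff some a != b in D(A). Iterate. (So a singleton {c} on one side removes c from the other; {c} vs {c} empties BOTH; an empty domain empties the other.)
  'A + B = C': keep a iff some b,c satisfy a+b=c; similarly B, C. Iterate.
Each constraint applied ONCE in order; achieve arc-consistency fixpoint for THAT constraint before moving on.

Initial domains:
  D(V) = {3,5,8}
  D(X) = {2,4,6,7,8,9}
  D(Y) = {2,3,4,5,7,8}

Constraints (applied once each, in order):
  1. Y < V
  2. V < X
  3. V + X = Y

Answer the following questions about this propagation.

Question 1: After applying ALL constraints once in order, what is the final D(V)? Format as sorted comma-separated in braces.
Constraint 1 (Y < V) on D(Y)={2,3,4,5,7,8} D(V)={3,5,8}: Y {2,3,4,5,7,8}->{2,3,4,5,7}
Constraint 2 (V < X) on D(V)={3,5,8} D(X)={2,4,6,7,8,9}: X {2,4,6,7,8,9}->{4,6,7,8,9}
Constraint 3 (V + X = Y) on D(V)={3,5,8} D(X)={4,6,7,8,9} D(Y)={2,3,4,5,7}: V {3,5,8}->{3}; X {4,6,7,8,9}->{4}; Y {2,3,4,5,7}->{7}
So after all 3 constraints: D(V) = {3}

Answer: {3}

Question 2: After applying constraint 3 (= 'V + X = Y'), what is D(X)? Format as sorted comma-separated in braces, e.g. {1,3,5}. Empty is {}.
Answer: {4}

Derivation:
Constraint 1 (Y < V) on D(Y)={2,3,4,5,7,8} D(V)={3,5,8}: Y {2,3,4,5,7,8}->{2,3,4,5,7}
Constraint 2 (V < X) on D(V)={3,5,8} D(X)={2,4,6,7,8,9}: X {2,4,6,7,8,9}->{4,6,7,8,9}
Constraint 3 (V + X = Y) on D(V)={3,5,8} D(X)={4,6,7,8,9} D(Y)={2,3,4,5,7}: V {3,5,8}->{3}; X {4,6,7,8,9}->{4}; Y {2,3,4,5,7}->{7}
So after constraint 3: D(X) = {4}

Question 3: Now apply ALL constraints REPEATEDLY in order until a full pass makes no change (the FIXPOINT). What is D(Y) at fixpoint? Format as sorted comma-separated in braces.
pass 0 (initial): D(Y)={2,3,4,5,7,8}
pass 1: V {3,5,8}->{3}; X {2,4,6,7,8,9}->{4}; Y {2,3,4,5,7,8}->{7}
pass 2: V {3}->{}; X {4}->{}; Y {7}->{}
pass 3: no change
Fixpoint after 3 passes: D(Y) = {}

Answer: {}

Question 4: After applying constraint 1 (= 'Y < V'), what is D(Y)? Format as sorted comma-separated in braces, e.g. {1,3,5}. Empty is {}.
Answer: {2,3,4,5,7}

Derivation:
Constraint 1 (Y < V) on D(Y)={2,3,4,5,7,8} D(V)={3,5,8}: Y {2,3,4,5,7,8}->{2,3,4,5,7}
So after constraint 1: D(Y) = {2,3,4,5,7}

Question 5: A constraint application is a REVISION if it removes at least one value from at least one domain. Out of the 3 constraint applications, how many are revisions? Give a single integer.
Answer: 3

Derivation:
Constraint 1 (Y < V) on D(Y)={2,3,4,5,7,8} D(V)={3,5,8}: Y {2,3,4,5,7,8}->{2,3,4,5,7} => REVISION
Constraint 2 (V < X) on D(V)={3,5,8} D(X)={2,4,6,7,8,9}: X {2,4,6,7,8,9}->{4,6,7,8,9} => REVISION
Constraint 3 (V + X = Y) on D(V)={3,5,8} D(X)={4,6,7,8,9} D(Y)={2,3,4,5,7}: V {3,5,8}->{3}; X {4,6,7,8,9}->{4}; Y {2,3,4,5,7}->{7} => REVISION
Total revisions = 3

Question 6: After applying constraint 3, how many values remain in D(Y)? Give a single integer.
Constraint 1 (Y < V) on D(Y)={2,3,4,5,7,8} D(V)={3,5,8}: Y {2,3,4,5,7,8}->{2,3,4,5,7}
Constraint 2 (V < X) on D(V)={3,5,8} D(X)={2,4,6,7,8,9}: X {2,4,6,7,8,9}->{4,6,7,8,9}
Constraint 3 (V + X = Y) on D(V)={3,5,8} D(X)={4,6,7,8,9} D(Y)={2,3,4,5,7}: V {3,5,8}->{3}; X {4,6,7,8,9}->{4}; Y {2,3,4,5,7}->{7}
So after constraint 3: D(Y)={7}, size = 1

Answer: 1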